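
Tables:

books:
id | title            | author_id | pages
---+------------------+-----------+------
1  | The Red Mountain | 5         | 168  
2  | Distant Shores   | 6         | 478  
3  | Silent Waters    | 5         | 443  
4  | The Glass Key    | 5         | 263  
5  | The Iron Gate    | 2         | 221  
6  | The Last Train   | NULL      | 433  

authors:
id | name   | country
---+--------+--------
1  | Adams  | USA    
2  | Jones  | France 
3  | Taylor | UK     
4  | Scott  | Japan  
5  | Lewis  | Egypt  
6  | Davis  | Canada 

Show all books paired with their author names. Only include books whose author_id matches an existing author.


INNER JOIN keeps only books rows whose author_id matches an id in authors. Walk through each book:
  - book 1 (The Red Mountain): author_id=5 -> matches Lewis
  - book 2 (Distant Shores): author_id=6 -> matches Davis
  - book 3 (Silent Waters): author_id=5 -> matches Lewis
  - book 4 (The Glass Key): author_id=5 -> matches Lewis
  - book 5 (The Iron Gate): author_id=2 -> matches Jones
  - book 6 (The Last Train): author_id=NULL, no match -> dropped
So 1 of 6 rows is dropped.

SQL:
SELECT a.title, b.name AS author
FROM books a
INNER JOIN authors b ON a.author_id = b.id

Result:
title            | author
-----------------+-------
The Red Mountain | Lewis 
Distant Shores   | Davis 
Silent Waters    | Lewis 
The Glass Key    | Lewis 
The Iron Gate    | Jones 


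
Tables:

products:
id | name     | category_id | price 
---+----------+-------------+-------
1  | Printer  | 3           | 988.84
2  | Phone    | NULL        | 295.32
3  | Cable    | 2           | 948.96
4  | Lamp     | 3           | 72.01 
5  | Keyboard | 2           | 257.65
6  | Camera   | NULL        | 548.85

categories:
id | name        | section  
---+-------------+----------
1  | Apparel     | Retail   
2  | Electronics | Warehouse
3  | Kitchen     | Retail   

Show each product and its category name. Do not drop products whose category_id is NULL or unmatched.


LEFT JOIN keeps every row from products (the left table); where category_id has no match in categories, the category columns become NULL. Walk through each product:
  - product 1 (Printer): category_id=3 -> matches Kitchen
  - product 2 (Phone): category_id=NULL, no match -> kept with NULL
  - product 3 (Cable): category_id=2 -> matches Electronics
  - product 4 (Lamp): category_id=3 -> matches Kitchen
  - product 5 (Keyboard): category_id=2 -> matches Electronics
  - product 6 (Camera): category_id=NULL, no match -> kept with NULL
All 6 rows appear; 2 have NULL category.

SQL:
SELECT a.name, b.name AS category
FROM products a
LEFT JOIN categories b ON a.category_id = b.id

Result:
name     | category   
---------+------------
Printer  | Kitchen    
Phone    | NULL       
Cable    | Electronics
Lamp     | Kitchen    
Keyboard | Electronics
Camera   | NULL       


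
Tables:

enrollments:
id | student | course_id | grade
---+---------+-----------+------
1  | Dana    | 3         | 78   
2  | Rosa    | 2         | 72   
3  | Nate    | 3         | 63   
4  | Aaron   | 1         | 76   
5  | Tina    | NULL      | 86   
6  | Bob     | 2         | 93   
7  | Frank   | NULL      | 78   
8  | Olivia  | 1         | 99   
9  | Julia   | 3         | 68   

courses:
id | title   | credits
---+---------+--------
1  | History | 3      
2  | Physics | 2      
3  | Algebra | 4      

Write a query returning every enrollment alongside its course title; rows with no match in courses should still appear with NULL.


LEFT JOIN keeps every row from enrollments (the left table); where course_id has no match in courses, the course columns become NULL. Walk through each enrollment:
  - enrollment 1 (Dana): course_id=3 -> matches Algebra
  - enrollment 2 (Rosa): course_id=2 -> matches Physics
  - enrollment 3 (Nate): course_id=3 -> matches Algebra
  - enrollment 4 (Aaron): course_id=1 -> matches History
  - enrollment 5 (Tina): course_id=NULL, no match -> kept with NULL
  - enrollment 6 (Bob): course_id=2 -> matches Physics
  - enrollment 7 (Frank): course_id=NULL, no match -> kept with NULL
  - enrollment 8 (Olivia): course_id=1 -> matches History
  - enrollment 9 (Julia): course_id=3 -> matches Algebra
All 9 rows appear; 2 have NULL course.

SQL:
SELECT a.student, b.title AS course
FROM enrollments a
LEFT JOIN courses b ON a.course_id = b.id

Result:
student | course 
--------+--------
Dana    | Algebra
Rosa    | Physics
Nate    | Algebra
Aaron   | History
Tina    | NULL   
Bob     | Physics
Frank   | NULL   
Olivia  | History
Julia   | Algebra


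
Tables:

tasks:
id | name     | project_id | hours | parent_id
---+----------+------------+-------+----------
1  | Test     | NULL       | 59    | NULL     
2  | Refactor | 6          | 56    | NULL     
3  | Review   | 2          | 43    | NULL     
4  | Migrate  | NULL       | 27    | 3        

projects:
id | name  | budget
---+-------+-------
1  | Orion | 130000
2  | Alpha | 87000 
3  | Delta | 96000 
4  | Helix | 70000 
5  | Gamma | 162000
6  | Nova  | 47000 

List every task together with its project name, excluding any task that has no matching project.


INNER JOIN keeps only tasks rows whose project_id matches an id in projects. Walk through each task:
  - task 1 (Test): project_id=NULL, no match -> dropped
  - task 2 (Refactor): project_id=6 -> matches Nova
  - task 3 (Review): project_id=2 -> matches Alpha
  - task 4 (Migrate): project_id=NULL, no match -> dropped
So 2 of 4 rows are dropped.

SQL:
SELECT a.name, b.name AS project
FROM tasks a
INNER JOIN projects b ON a.project_id = b.id

Result:
name     | project
---------+--------
Refactor | Nova   
Review   | Alpha  


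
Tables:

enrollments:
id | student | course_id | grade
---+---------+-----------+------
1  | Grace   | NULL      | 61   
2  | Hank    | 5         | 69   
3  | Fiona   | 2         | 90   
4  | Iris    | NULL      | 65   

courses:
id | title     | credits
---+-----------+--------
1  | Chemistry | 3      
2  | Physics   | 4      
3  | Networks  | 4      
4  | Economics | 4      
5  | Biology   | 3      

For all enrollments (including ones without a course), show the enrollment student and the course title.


LEFT JOIN keeps every row from enrollments (the left table); where course_id has no match in courses, the course columns become NULL. Walk through each enrollment:
  - enrollment 1 (Grace): course_id=NULL, no match -> kept with NULL
  - enrollment 2 (Hank): course_id=5 -> matches Biology
  - enrollment 3 (Fiona): course_id=2 -> matches Physics
  - enrollment 4 (Iris): course_id=NULL, no match -> kept with NULL
All 4 rows appear; 2 have NULL course.

SQL:
SELECT a.student, b.title AS course
FROM enrollments a
LEFT JOIN courses b ON a.course_id = b.id

Result:
student | course 
--------+--------
Grace   | NULL   
Hank    | Biology
Fiona   | Physics
Iris    | NULL   


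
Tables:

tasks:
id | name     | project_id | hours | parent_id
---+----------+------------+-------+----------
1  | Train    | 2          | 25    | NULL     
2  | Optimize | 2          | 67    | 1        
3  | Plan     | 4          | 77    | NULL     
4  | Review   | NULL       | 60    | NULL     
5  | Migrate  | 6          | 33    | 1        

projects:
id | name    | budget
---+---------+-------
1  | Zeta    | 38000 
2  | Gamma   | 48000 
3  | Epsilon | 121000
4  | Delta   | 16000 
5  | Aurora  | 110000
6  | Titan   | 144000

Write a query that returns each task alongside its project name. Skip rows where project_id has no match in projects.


INNER JOIN keeps only tasks rows whose project_id matches an id in projects. Walk through each task:
  - task 1 (Train): project_id=2 -> matches Gamma
  - task 2 (Optimize): project_id=2 -> matches Gamma
  - task 3 (Plan): project_id=4 -> matches Delta
  - task 4 (Review): project_id=NULL, no match -> dropped
  - task 5 (Migrate): project_id=6 -> matches Titan
So 1 of 5 rows is dropped.

SQL:
SELECT a.name, b.name AS project
FROM tasks a
INNER JOIN projects b ON a.project_id = b.id

Result:
name     | project
---------+--------
Train    | Gamma  
Optimize | Gamma  
Plan     | Delta  
Migrate  | Titan  


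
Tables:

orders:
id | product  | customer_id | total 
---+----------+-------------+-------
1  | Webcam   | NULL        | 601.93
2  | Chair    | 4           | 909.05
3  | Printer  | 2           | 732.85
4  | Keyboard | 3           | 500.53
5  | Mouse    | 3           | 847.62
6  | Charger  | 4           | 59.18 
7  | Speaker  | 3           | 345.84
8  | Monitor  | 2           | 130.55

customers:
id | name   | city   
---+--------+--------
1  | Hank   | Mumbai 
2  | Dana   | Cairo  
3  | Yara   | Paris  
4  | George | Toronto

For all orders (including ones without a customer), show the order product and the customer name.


LEFT JOIN keeps every row from orders (the left table); where customer_id has no match in customers, the customer columns become NULL. Walk through each order:
  - order 1 (Webcam): customer_id=NULL, no match -> kept with NULL
  - order 2 (Chair): customer_id=4 -> matches George
  - order 3 (Printer): customer_id=2 -> matches Dana
  - order 4 (Keyboard): customer_id=3 -> matches Yara
  - order 5 (Mouse): customer_id=3 -> matches Yara
  - order 6 (Charger): customer_id=4 -> matches George
  - order 7 (Speaker): customer_id=3 -> matches Yara
  - order 8 (Monitor): customer_id=2 -> matches Dana
All 8 rows appear; 1 has NULL customer.

SQL:
SELECT a.product, b.name AS customer
FROM orders a
LEFT JOIN customers b ON a.customer_id = b.id

Result:
product  | customer
---------+---------
Webcam   | NULL    
Chair    | George  
Printer  | Dana    
Keyboard | Yara    
Mouse    | Yara    
Charger  | George  
Speaker  | Yara    
Monitor  | Dana    


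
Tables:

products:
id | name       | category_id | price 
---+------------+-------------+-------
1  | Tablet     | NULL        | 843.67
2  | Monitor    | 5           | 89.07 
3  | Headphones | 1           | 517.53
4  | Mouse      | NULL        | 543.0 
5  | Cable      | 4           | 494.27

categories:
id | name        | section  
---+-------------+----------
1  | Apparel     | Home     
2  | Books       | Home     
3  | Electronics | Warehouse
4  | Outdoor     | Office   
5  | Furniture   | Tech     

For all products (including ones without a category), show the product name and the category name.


LEFT JOIN keeps every row from products (the left table); where category_id has no match in categories, the category columns become NULL. Walk through each product:
  - product 1 (Tablet): category_id=NULL, no match -> kept with NULL
  - product 2 (Monitor): category_id=5 -> matches Furniture
  - product 3 (Headphones): category_id=1 -> matches Apparel
  - product 4 (Mouse): category_id=NULL, no match -> kept with NULL
  - product 5 (Cable): category_id=4 -> matches Outdoor
All 5 rows appear; 2 have NULL category.

SQL:
SELECT a.name, b.name AS category
FROM products a
LEFT JOIN categories b ON a.category_id = b.id

Result:
name       | category 
-----------+----------
Tablet     | NULL     
Monitor    | Furniture
Headphones | Apparel  
Mouse      | NULL     
Cable      | Outdoor  


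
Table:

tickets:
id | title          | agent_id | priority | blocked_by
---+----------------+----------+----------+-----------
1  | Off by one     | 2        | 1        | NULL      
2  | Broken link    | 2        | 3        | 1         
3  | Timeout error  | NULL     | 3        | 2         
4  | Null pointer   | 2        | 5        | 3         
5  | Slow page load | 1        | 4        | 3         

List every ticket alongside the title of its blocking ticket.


This is a self-join: tickets is joined to a second copy of itself, matching each row's blocked_by to another row's id. Use LEFT JOIN so rows with blocked_by=NULL are kept.
  - ticket 1 (Off by one): blocked_by=NULL -> NULL
  - ticket 2 (Broken link): blocked_by=1 -> Off by one
  - ticket 3 (Timeout error): blocked_by=2 -> Broken link
  - ticket 4 (Null pointer): blocked_by=3 -> Timeout error
  - ticket 5 (Slow page load): blocked_by=3 -> Timeout error

SQL:
SELECT a.title AS item, b.title AS blocked_by
FROM tickets a
LEFT JOIN tickets b ON a.blocked_by = b.id

Result:
item           | blocked_by   
---------------+--------------
Off by one     | NULL         
Broken link    | Off by one   
Timeout error  | Broken link  
Null pointer   | Timeout error
Slow page load | Timeout error


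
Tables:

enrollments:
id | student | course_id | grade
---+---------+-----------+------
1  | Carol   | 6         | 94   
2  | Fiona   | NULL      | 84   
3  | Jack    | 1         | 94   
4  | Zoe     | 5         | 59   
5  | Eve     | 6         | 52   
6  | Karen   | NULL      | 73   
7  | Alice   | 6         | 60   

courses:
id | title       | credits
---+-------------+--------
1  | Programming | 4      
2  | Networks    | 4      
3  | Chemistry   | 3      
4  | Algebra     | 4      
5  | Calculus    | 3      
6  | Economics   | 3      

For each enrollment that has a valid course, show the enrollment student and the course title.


INNER JOIN keeps only enrollments rows whose course_id matches an id in courses. Walk through each enrollment:
  - enrollment 1 (Carol): course_id=6 -> matches Economics
  - enrollment 2 (Fiona): course_id=NULL, no match -> dropped
  - enrollment 3 (Jack): course_id=1 -> matches Programming
  - enrollment 4 (Zoe): course_id=5 -> matches Calculus
  - enrollment 5 (Eve): course_id=6 -> matches Economics
  - enrollment 6 (Karen): course_id=NULL, no match -> dropped
  - enrollment 7 (Alice): course_id=6 -> matches Economics
So 2 of 7 rows are dropped.

SQL:
SELECT a.student, b.title AS course
FROM enrollments a
INNER JOIN courses b ON a.course_id = b.id

Result:
student | course     
--------+------------
Carol   | Economics  
Jack    | Programming
Zoe     | Calculus   
Eve     | Economics  
Alice   | Economics  


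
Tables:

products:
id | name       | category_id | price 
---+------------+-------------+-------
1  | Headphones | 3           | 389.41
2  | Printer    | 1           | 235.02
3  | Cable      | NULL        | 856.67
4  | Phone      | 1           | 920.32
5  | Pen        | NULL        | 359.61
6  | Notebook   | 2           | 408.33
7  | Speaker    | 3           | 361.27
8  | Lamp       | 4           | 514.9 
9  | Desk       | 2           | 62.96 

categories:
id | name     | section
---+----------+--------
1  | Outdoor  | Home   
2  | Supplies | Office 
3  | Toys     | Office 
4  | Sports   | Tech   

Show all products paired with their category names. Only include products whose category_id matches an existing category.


INNER JOIN keeps only products rows whose category_id matches an id in categories. Walk through each product:
  - product 1 (Headphones): category_id=3 -> matches Toys
  - product 2 (Printer): category_id=1 -> matches Outdoor
  - product 3 (Cable): category_id=NULL, no match -> dropped
  - product 4 (Phone): category_id=1 -> matches Outdoor
  - product 5 (Pen): category_id=NULL, no match -> dropped
  - product 6 (Notebook): category_id=2 -> matches Supplies
  - product 7 (Speaker): category_id=3 -> matches Toys
  - product 8 (Lamp): category_id=4 -> matches Sports
  - product 9 (Desk): category_id=2 -> matches Supplies
So 2 of 9 rows are dropped.

SQL:
SELECT a.name, b.name AS category
FROM products a
INNER JOIN categories b ON a.category_id = b.id

Result:
name       | category
-----------+---------
Headphones | Toys    
Printer    | Outdoor 
Phone      | Outdoor 
Notebook   | Supplies
Speaker    | Toys    
Lamp       | Sports  
Desk       | Supplies


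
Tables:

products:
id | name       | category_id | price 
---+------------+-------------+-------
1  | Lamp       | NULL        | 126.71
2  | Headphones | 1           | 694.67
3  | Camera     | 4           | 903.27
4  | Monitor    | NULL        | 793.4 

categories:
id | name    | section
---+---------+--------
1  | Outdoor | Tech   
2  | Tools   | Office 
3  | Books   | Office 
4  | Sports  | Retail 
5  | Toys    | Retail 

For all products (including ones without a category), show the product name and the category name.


LEFT JOIN keeps every row from products (the left table); where category_id has no match in categories, the category columns become NULL. Walk through each product:
  - product 1 (Lamp): category_id=NULL, no match -> kept with NULL
  - product 2 (Headphones): category_id=1 -> matches Outdoor
  - product 3 (Camera): category_id=4 -> matches Sports
  - product 4 (Monitor): category_id=NULL, no match -> kept with NULL
All 4 rows appear; 2 have NULL category.

SQL:
SELECT a.name, b.name AS category
FROM products a
LEFT JOIN categories b ON a.category_id = b.id

Result:
name       | category
-----------+---------
Lamp       | NULL    
Headphones | Outdoor 
Camera     | Sports  
Monitor    | NULL    


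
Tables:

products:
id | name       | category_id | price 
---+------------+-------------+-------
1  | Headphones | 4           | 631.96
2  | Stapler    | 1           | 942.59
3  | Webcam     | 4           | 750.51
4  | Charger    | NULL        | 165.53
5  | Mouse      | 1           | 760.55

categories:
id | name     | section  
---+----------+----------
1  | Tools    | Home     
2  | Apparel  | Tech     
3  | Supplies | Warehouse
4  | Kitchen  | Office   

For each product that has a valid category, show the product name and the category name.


INNER JOIN keeps only products rows whose category_id matches an id in categories. Walk through each product:
  - product 1 (Headphones): category_id=4 -> matches Kitchen
  - product 2 (Stapler): category_id=1 -> matches Tools
  - product 3 (Webcam): category_id=4 -> matches Kitchen
  - product 4 (Charger): category_id=NULL, no match -> dropped
  - product 5 (Mouse): category_id=1 -> matches Tools
So 1 of 5 rows is dropped.

SQL:
SELECT a.name, b.name AS category
FROM products a
INNER JOIN categories b ON a.category_id = b.id

Result:
name       | category
-----------+---------
Headphones | Kitchen 
Stapler    | Tools   
Webcam     | Kitchen 
Mouse      | Tools   


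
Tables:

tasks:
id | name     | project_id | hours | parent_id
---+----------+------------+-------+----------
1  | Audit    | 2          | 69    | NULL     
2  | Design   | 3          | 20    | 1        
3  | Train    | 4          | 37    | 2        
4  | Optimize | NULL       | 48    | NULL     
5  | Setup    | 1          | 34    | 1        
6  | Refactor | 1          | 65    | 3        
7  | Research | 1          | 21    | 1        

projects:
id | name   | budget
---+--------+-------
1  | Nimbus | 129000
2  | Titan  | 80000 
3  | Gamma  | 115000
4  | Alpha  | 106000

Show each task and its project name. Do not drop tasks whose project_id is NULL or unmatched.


LEFT JOIN keeps every row from tasks (the left table); where project_id has no match in projects, the project columns become NULL. Walk through each task:
  - task 1 (Audit): project_id=2 -> matches Titan
  - task 2 (Design): project_id=3 -> matches Gamma
  - task 3 (Train): project_id=4 -> matches Alpha
  - task 4 (Optimize): project_id=NULL, no match -> kept with NULL
  - task 5 (Setup): project_id=1 -> matches Nimbus
  - task 6 (Refactor): project_id=1 -> matches Nimbus
  - task 7 (Research): project_id=1 -> matches Nimbus
All 7 rows appear; 1 has NULL project.

SQL:
SELECT a.name, b.name AS project
FROM tasks a
LEFT JOIN projects b ON a.project_id = b.id

Result:
name     | project
---------+--------
Audit    | Titan  
Design   | Gamma  
Train    | Alpha  
Optimize | NULL   
Setup    | Nimbus 
Refactor | Nimbus 
Research | Nimbus 


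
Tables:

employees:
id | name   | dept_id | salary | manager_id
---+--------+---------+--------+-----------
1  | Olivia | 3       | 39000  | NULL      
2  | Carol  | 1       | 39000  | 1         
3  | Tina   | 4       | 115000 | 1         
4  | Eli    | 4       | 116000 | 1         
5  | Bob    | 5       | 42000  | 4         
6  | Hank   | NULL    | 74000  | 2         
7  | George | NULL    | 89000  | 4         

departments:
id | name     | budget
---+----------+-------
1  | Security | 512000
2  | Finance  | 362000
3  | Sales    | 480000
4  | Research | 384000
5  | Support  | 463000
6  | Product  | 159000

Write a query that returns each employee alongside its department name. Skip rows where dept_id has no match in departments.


INNER JOIN keeps only employees rows whose dept_id matches an id in departments. Walk through each employee:
  - employee 1 (Olivia): dept_id=3 -> matches Sales
  - employee 2 (Carol): dept_id=1 -> matches Security
  - employee 3 (Tina): dept_id=4 -> matches Research
  - employee 4 (Eli): dept_id=4 -> matches Research
  - employee 5 (Bob): dept_id=5 -> matches Support
  - employee 6 (Hank): dept_id=NULL, no match -> dropped
  - employee 7 (George): dept_id=NULL, no match -> dropped
So 2 of 7 rows are dropped.

SQL:
SELECT a.name, b.name AS department
FROM employees a
INNER JOIN departments b ON a.dept_id = b.id

Result:
name   | department
-------+-----------
Olivia | Sales     
Carol  | Security  
Tina   | Research  
Eli    | Research  
Bob    | Support   


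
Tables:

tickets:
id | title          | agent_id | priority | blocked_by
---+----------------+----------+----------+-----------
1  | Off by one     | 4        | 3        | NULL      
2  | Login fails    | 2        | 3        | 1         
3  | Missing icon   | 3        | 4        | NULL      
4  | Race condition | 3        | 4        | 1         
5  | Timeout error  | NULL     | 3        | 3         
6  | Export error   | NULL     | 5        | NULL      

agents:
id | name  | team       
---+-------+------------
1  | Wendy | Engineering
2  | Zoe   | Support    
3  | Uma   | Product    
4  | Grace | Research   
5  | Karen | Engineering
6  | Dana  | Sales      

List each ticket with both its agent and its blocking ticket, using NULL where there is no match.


Two LEFT JOINs from the same base table tickets: one to agents via agent_id, one to tickets itself via blocked_by. Both are LEFT so every ticket is preserved.
Match against agents:
  - ticket 1 (Off by one): agent_id=4 -> matches Grace
  - ticket 2 (Login fails): agent_id=2 -> matches Zoe
  - ticket 3 (Missing icon): agent_id=3 -> matches Uma
  - ticket 4 (Race condition): agent_id=3 -> matches Uma
  - ticket 5 (Timeout error): agent_id=NULL, no match -> kept with NULL
  - ticket 6 (Export error): agent_id=NULL, no match -> kept with NULL
Match against tickets (self):
  - ticket 1 (Off by one): blocked_by=NULL -> NULL
  - ticket 2 (Login fails): blocked_by=1 -> Off by one
  - ticket 3 (Missing icon): blocked_by=NULL -> NULL
  - ticket 4 (Race condition): blocked_by=1 -> Off by one
  - ticket 5 (Timeout error): blocked_by=3 -> Missing icon
  - ticket 6 (Export error): blocked_by=NULL -> NULL

SQL:
SELECT a.title, b.name AS agent, c.title AS blocked_by
FROM tickets a
LEFT JOIN agents b ON a.agent_id = b.id
LEFT JOIN tickets c ON a.blocked_by = c.id

Result:
title          | agent | blocked_by  
---------------+-------+-------------
Off by one     | Grace | NULL        
Login fails    | Zoe   | Off by one  
Missing icon   | Uma   | NULL        
Race condition | Uma   | Off by one  
Timeout error  | NULL  | Missing icon
Export error   | NULL  | NULL        


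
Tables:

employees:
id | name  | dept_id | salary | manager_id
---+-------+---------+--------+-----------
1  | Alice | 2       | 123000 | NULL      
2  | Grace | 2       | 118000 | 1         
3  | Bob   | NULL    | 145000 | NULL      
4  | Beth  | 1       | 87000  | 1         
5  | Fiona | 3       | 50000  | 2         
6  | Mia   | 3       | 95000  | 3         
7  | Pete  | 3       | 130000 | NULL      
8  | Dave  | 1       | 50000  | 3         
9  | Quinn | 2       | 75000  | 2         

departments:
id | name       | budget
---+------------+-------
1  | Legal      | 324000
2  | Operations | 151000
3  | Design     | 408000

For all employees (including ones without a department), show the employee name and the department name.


LEFT JOIN keeps every row from employees (the left table); where dept_id has no match in departments, the department columns become NULL. Walk through each employee:
  - employee 1 (Alice): dept_id=2 -> matches Operations
  - employee 2 (Grace): dept_id=2 -> matches Operations
  - employee 3 (Bob): dept_id=NULL, no match -> kept with NULL
  - employee 4 (Beth): dept_id=1 -> matches Legal
  - employee 5 (Fiona): dept_id=3 -> matches Design
  - employee 6 (Mia): dept_id=3 -> matches Design
  - employee 7 (Pete): dept_id=3 -> matches Design
  - employee 8 (Dave): dept_id=1 -> matches Legal
  - employee 9 (Quinn): dept_id=2 -> matches Operations
All 9 rows appear; 1 has NULL department.

SQL:
SELECT a.name, b.name AS department
FROM employees a
LEFT JOIN departments b ON a.dept_id = b.id

Result:
name  | department
------+-----------
Alice | Operations
Grace | Operations
Bob   | NULL      
Beth  | Legal     
Fiona | Design    
Mia   | Design    
Pete  | Design    
Dave  | Legal     
Quinn | Operations


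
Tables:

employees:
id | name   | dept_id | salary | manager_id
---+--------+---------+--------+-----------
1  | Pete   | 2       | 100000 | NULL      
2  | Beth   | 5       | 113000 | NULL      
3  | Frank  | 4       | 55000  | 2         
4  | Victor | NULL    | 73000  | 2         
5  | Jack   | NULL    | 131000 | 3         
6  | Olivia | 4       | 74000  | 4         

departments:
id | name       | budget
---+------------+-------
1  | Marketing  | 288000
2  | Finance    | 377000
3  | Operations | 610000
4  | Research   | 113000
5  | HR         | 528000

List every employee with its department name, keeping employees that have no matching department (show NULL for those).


LEFT JOIN keeps every row from employees (the left table); where dept_id has no match in departments, the department columns become NULL. Walk through each employee:
  - employee 1 (Pete): dept_id=2 -> matches Finance
  - employee 2 (Beth): dept_id=5 -> matches HR
  - employee 3 (Frank): dept_id=4 -> matches Research
  - employee 4 (Victor): dept_id=NULL, no match -> kept with NULL
  - employee 5 (Jack): dept_id=NULL, no match -> kept with NULL
  - employee 6 (Olivia): dept_id=4 -> matches Research
All 6 rows appear; 2 have NULL department.

SQL:
SELECT a.name, b.name AS department
FROM employees a
LEFT JOIN departments b ON a.dept_id = b.id

Result:
name   | department
-------+-----------
Pete   | Finance   
Beth   | HR        
Frank  | Research  
Victor | NULL      
Jack   | NULL      
Olivia | Research  


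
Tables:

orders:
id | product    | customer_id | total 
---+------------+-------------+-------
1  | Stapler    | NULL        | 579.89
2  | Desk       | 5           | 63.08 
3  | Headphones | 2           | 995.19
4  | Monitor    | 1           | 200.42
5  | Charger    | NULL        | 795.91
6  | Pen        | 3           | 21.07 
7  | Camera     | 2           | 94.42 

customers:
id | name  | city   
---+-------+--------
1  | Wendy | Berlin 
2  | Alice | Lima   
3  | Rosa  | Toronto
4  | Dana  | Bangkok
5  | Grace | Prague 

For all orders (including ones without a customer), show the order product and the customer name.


LEFT JOIN keeps every row from orders (the left table); where customer_id has no match in customers, the customer columns become NULL. Walk through each order:
  - order 1 (Stapler): customer_id=NULL, no match -> kept with NULL
  - order 2 (Desk): customer_id=5 -> matches Grace
  - order 3 (Headphones): customer_id=2 -> matches Alice
  - order 4 (Monitor): customer_id=1 -> matches Wendy
  - order 5 (Charger): customer_id=NULL, no match -> kept with NULL
  - order 6 (Pen): customer_id=3 -> matches Rosa
  - order 7 (Camera): customer_id=2 -> matches Alice
All 7 rows appear; 2 have NULL customer.

SQL:
SELECT a.product, b.name AS customer
FROM orders a
LEFT JOIN customers b ON a.customer_id = b.id

Result:
product    | customer
-----------+---------
Stapler    | NULL    
Desk       | Grace   
Headphones | Alice   
Monitor    | Wendy   
Charger    | NULL    
Pen        | Rosa    
Camera     | Alice   


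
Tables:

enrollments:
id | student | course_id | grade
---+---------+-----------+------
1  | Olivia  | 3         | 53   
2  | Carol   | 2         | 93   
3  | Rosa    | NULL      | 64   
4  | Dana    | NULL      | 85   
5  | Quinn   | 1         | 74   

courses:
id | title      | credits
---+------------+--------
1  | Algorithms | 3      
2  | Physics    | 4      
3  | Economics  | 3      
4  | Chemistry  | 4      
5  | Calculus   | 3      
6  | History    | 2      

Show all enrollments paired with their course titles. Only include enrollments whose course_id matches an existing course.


INNER JOIN keeps only enrollments rows whose course_id matches an id in courses. Walk through each enrollment:
  - enrollment 1 (Olivia): course_id=3 -> matches Economics
  - enrollment 2 (Carol): course_id=2 -> matches Physics
  - enrollment 3 (Rosa): course_id=NULL, no match -> dropped
  - enrollment 4 (Dana): course_id=NULL, no match -> dropped
  - enrollment 5 (Quinn): course_id=1 -> matches Algorithms
So 2 of 5 rows are dropped.

SQL:
SELECT a.student, b.title AS course
FROM enrollments a
INNER JOIN courses b ON a.course_id = b.id

Result:
student | course    
--------+-----------
Olivia  | Economics 
Carol   | Physics   
Quinn   | Algorithms


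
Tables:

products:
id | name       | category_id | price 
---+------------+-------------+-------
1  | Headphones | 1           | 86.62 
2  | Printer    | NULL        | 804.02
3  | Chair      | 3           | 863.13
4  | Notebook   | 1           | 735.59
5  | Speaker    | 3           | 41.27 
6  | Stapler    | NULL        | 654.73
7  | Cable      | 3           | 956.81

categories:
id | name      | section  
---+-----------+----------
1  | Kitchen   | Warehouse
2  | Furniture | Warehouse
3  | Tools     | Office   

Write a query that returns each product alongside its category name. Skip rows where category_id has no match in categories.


INNER JOIN keeps only products rows whose category_id matches an id in categories. Walk through each product:
  - product 1 (Headphones): category_id=1 -> matches Kitchen
  - product 2 (Printer): category_id=NULL, no match -> dropped
  - product 3 (Chair): category_id=3 -> matches Tools
  - product 4 (Notebook): category_id=1 -> matches Kitchen
  - product 5 (Speaker): category_id=3 -> matches Tools
  - product 6 (Stapler): category_id=NULL, no match -> dropped
  - product 7 (Cable): category_id=3 -> matches Tools
So 2 of 7 rows are dropped.

SQL:
SELECT a.name, b.name AS category
FROM products a
INNER JOIN categories b ON a.category_id = b.id

Result:
name       | category
-----------+---------
Headphones | Kitchen 
Chair      | Tools   
Notebook   | Kitchen 
Speaker    | Tools   
Cable      | Tools   


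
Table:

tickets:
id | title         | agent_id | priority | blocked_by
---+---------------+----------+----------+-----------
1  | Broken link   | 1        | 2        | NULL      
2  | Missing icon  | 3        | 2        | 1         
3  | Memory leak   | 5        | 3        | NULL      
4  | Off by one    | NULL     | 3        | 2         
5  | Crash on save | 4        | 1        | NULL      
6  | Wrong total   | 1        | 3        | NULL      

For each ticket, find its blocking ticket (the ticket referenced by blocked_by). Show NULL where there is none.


This is a self-join: tickets is joined to a second copy of itself, matching each row's blocked_by to another row's id. Use LEFT JOIN so rows with blocked_by=NULL are kept.
  - ticket 1 (Broken link): blocked_by=NULL -> NULL
  - ticket 2 (Missing icon): blocked_by=1 -> Broken link
  - ticket 3 (Memory leak): blocked_by=NULL -> NULL
  - ticket 4 (Off by one): blocked_by=2 -> Missing icon
  - ticket 5 (Crash on save): blocked_by=NULL -> NULL
  - ticket 6 (Wrong total): blocked_by=NULL -> NULL

SQL:
SELECT a.title AS item, b.title AS blocked_by
FROM tickets a
LEFT JOIN tickets b ON a.blocked_by = b.id

Result:
item          | blocked_by  
--------------+-------------
Broken link   | NULL        
Missing icon  | Broken link 
Memory leak   | NULL        
Off by one    | Missing icon
Crash on save | NULL        
Wrong total   | NULL        


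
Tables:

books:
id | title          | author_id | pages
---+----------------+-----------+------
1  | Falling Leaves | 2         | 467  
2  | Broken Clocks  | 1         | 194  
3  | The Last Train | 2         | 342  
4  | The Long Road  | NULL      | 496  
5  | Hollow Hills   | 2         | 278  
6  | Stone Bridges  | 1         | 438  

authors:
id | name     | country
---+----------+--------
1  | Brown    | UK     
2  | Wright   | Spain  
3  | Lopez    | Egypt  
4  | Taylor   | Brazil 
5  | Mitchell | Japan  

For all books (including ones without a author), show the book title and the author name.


LEFT JOIN keeps every row from books (the left table); where author_id has no match in authors, the author columns become NULL. Walk through each book:
  - book 1 (Falling Leaves): author_id=2 -> matches Wright
  - book 2 (Broken Clocks): author_id=1 -> matches Brown
  - book 3 (The Last Train): author_id=2 -> matches Wright
  - book 4 (The Long Road): author_id=NULL, no match -> kept with NULL
  - book 5 (Hollow Hills): author_id=2 -> matches Wright
  - book 6 (Stone Bridges): author_id=1 -> matches Brown
All 6 rows appear; 1 has NULL author.

SQL:
SELECT a.title, b.name AS author
FROM books a
LEFT JOIN authors b ON a.author_id = b.id

Result:
title          | author
---------------+-------
Falling Leaves | Wright
Broken Clocks  | Brown 
The Last Train | Wright
The Long Road  | NULL  
Hollow Hills   | Wright
Stone Bridges  | Brown 


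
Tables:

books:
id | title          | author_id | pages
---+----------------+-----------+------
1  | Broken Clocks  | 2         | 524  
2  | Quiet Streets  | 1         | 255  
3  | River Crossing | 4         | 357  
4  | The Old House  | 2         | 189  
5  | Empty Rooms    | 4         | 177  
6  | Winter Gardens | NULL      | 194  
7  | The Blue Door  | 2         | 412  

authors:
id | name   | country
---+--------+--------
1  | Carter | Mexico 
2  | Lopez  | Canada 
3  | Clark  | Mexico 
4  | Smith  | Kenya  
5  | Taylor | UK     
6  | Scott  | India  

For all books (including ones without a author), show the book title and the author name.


LEFT JOIN keeps every row from books (the left table); where author_id has no match in authors, the author columns become NULL. Walk through each book:
  - book 1 (Broken Clocks): author_id=2 -> matches Lopez
  - book 2 (Quiet Streets): author_id=1 -> matches Carter
  - book 3 (River Crossing): author_id=4 -> matches Smith
  - book 4 (The Old House): author_id=2 -> matches Lopez
  - book 5 (Empty Rooms): author_id=4 -> matches Smith
  - book 6 (Winter Gardens): author_id=NULL, no match -> kept with NULL
  - book 7 (The Blue Door): author_id=2 -> matches Lopez
All 7 rows appear; 1 has NULL author.

SQL:
SELECT a.title, b.name AS author
FROM books a
LEFT JOIN authors b ON a.author_id = b.id

Result:
title          | author
---------------+-------
Broken Clocks  | Lopez 
Quiet Streets  | Carter
River Crossing | Smith 
The Old House  | Lopez 
Empty Rooms    | Smith 
Winter Gardens | NULL  
The Blue Door  | Lopez 


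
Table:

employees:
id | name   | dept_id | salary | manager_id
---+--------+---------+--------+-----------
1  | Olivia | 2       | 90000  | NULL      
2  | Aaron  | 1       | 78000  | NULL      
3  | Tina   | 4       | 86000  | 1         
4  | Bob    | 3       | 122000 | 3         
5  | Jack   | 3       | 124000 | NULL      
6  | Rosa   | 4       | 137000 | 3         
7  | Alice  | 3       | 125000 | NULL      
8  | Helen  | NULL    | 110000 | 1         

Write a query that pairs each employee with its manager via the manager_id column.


This is a self-join: employees is joined to a second copy of itself, matching each row's manager_id to another row's id. Use LEFT JOIN so rows with manager_id=NULL are kept.
  - employee 1 (Olivia): manager_id=NULL -> NULL
  - employee 2 (Aaron): manager_id=NULL -> NULL
  - employee 3 (Tina): manager_id=1 -> Olivia
  - employee 4 (Bob): manager_id=3 -> Tina
  - employee 5 (Jack): manager_id=NULL -> NULL
  - employee 6 (Rosa): manager_id=3 -> Tina
  - employee 7 (Alice): manager_id=NULL -> NULL
  - employee 8 (Helen): manager_id=1 -> Olivia

SQL:
SELECT a.name AS item, b.name AS manager
FROM employees a
LEFT JOIN employees b ON a.manager_id = b.id

Result:
item   | manager
-------+--------
Olivia | NULL   
Aaron  | NULL   
Tina   | Olivia 
Bob    | Tina   
Jack   | NULL   
Rosa   | Tina   
Alice  | NULL   
Helen  | Olivia 


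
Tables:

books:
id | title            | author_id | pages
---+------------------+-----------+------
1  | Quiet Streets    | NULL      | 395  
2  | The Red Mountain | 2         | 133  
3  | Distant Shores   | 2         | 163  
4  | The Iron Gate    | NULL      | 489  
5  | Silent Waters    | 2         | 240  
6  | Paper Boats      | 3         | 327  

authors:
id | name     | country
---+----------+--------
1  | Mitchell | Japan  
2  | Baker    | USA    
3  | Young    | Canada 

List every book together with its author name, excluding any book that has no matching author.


INNER JOIN keeps only books rows whose author_id matches an id in authors. Walk through each book:
  - book 1 (Quiet Streets): author_id=NULL, no match -> dropped
  - book 2 (The Red Mountain): author_id=2 -> matches Baker
  - book 3 (Distant Shores): author_id=2 -> matches Baker
  - book 4 (The Iron Gate): author_id=NULL, no match -> dropped
  - book 5 (Silent Waters): author_id=2 -> matches Baker
  - book 6 (Paper Boats): author_id=3 -> matches Young
So 2 of 6 rows are dropped.

SQL:
SELECT a.title, b.name AS author
FROM books a
INNER JOIN authors b ON a.author_id = b.id

Result:
title            | author
-----------------+-------
The Red Mountain | Baker 
Distant Shores   | Baker 
Silent Waters    | Baker 
Paper Boats      | Young 


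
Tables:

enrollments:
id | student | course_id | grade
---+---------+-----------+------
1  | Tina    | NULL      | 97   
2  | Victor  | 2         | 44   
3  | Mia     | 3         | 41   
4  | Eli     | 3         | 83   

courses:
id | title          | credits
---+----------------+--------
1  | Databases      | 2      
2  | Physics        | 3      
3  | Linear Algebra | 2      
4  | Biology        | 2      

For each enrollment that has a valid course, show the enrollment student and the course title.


INNER JOIN keeps only enrollments rows whose course_id matches an id in courses. Walk through each enrollment:
  - enrollment 1 (Tina): course_id=NULL, no match -> dropped
  - enrollment 2 (Victor): course_id=2 -> matches Physics
  - enrollment 3 (Mia): course_id=3 -> matches Linear Algebra
  - enrollment 4 (Eli): course_id=3 -> matches Linear Algebra
So 1 of 4 rows is dropped.

SQL:
SELECT a.student, b.title AS course
FROM enrollments a
INNER JOIN courses b ON a.course_id = b.id

Result:
student | course        
--------+---------------
Victor  | Physics       
Mia     | Linear Algebra
Eli     | Linear Algebra


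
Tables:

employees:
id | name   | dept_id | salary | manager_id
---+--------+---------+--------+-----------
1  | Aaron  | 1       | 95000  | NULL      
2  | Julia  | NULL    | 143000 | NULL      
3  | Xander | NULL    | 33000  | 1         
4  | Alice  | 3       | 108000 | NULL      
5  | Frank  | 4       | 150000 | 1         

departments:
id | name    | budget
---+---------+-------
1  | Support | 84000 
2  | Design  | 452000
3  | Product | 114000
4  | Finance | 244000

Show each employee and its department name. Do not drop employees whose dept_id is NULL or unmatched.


LEFT JOIN keeps every row from employees (the left table); where dept_id has no match in departments, the department columns become NULL. Walk through each employee:
  - employee 1 (Aaron): dept_id=1 -> matches Support
  - employee 2 (Julia): dept_id=NULL, no match -> kept with NULL
  - employee 3 (Xander): dept_id=NULL, no match -> kept with NULL
  - employee 4 (Alice): dept_id=3 -> matches Product
  - employee 5 (Frank): dept_id=4 -> matches Finance
All 5 rows appear; 2 have NULL department.

SQL:
SELECT a.name, b.name AS department
FROM employees a
LEFT JOIN departments b ON a.dept_id = b.id

Result:
name   | department
-------+-----------
Aaron  | Support   
Julia  | NULL      
Xander | NULL      
Alice  | Product   
Frank  | Finance   


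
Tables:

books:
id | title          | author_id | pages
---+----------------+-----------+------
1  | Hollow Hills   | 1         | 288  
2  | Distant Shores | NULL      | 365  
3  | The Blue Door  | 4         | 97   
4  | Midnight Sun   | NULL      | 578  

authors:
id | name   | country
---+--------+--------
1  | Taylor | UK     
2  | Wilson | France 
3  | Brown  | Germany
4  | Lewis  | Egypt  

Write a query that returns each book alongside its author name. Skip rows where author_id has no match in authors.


INNER JOIN keeps only books rows whose author_id matches an id in authors. Walk through each book:
  - book 1 (Hollow Hills): author_id=1 -> matches Taylor
  - book 2 (Distant Shores): author_id=NULL, no match -> dropped
  - book 3 (The Blue Door): author_id=4 -> matches Lewis
  - book 4 (Midnight Sun): author_id=NULL, no match -> dropped
So 2 of 4 rows are dropped.

SQL:
SELECT a.title, b.name AS author
FROM books a
INNER JOIN authors b ON a.author_id = b.id

Result:
title         | author
--------------+-------
Hollow Hills  | Taylor
The Blue Door | Lewis 
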